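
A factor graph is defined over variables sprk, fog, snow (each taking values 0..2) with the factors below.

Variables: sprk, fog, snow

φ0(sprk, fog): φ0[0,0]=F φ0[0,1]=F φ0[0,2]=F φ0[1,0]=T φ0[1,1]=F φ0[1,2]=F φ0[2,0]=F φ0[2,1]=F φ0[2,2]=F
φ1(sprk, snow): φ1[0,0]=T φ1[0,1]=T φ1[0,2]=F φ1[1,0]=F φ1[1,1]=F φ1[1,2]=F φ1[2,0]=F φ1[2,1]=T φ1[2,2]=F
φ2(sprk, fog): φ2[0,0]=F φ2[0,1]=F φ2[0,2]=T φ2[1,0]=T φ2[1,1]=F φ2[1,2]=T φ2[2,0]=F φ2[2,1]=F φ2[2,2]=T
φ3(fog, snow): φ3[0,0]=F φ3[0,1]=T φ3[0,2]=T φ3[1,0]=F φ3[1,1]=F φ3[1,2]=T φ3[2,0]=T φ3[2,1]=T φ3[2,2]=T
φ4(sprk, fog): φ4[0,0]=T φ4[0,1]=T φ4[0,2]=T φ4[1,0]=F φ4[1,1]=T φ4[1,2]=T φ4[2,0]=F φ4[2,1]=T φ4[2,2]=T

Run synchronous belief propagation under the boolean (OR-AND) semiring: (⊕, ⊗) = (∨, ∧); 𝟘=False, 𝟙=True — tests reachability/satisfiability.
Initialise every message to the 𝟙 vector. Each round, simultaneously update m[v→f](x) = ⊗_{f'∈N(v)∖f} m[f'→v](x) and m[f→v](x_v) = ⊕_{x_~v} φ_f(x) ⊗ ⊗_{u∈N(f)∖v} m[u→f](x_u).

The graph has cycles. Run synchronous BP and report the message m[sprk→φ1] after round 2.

message @ round 2 = [F, T, F]

init: all messages = 𝟙 over 3 values
r1 m[φ0→sprk] = [F, T, F]
r1 m[φ0→fog] = [T, F, F]
r1 m[φ1→sprk] = [T, F, T]
r1 m[φ1→snow] = [T, T, F]
r1 m[φ2→sprk] = [T, T, T]
r1 m[φ2→fog] = [T, F, T]
r1 m[φ3→fog] = [T, T, T]
r1 m[φ3→snow] = [T, T, T]
r1 m[φ4→sprk] = [T, T, T]
r1 m[φ4→fog] = [T, T, T]
r1 m[sprk→φ0] = [T, T, T]
r1 m[sprk→φ1] = [T, T, T]
r1 m[sprk→φ2] = [T, T, T]
r1 m[sprk→φ4] = [T, T, T]
r1 m[fog→φ0] = [T, T, T]
r1 m[fog→φ2] = [T, T, T]
r1 m[fog→φ3] = [T, T, T]
r1 m[fog→φ4] = [T, T, T]
r1 m[snow→φ1] = [T, T, T]
r1 m[snow→φ3] = [T, T, T]
r2 m[φ0→sprk] = [F, T, F]
r2 m[φ0→fog] = [T, F, F]
r2 m[φ1→sprk] = [T, F, T]
r2 m[φ1→snow] = [T, T, F]
r2 m[φ2→sprk] = [T, T, T]
r2 m[φ2→fog] = [T, F, T]
r2 m[φ3→fog] = [T, T, T]
r2 m[φ3→snow] = [T, T, T]
r2 m[φ4→sprk] = [T, T, T]
r2 m[φ4→fog] = [T, T, T]
r2 m[sprk→φ0] = [T, F, T]
r2 m[sprk→φ1] = [F, T, F]
r2 m[sprk→φ2] = [F, F, F]
r2 m[sprk→φ4] = [F, F, F]
r2 m[fog→φ0] = [T, F, T]
r2 m[fog→φ2] = [T, F, F]
r2 m[fog→φ3] = [T, F, F]
r2 m[fog→φ4] = [T, F, F]
r2 m[snow→φ1] = [T, T, T]
r2 m[snow→φ3] = [T, T, F]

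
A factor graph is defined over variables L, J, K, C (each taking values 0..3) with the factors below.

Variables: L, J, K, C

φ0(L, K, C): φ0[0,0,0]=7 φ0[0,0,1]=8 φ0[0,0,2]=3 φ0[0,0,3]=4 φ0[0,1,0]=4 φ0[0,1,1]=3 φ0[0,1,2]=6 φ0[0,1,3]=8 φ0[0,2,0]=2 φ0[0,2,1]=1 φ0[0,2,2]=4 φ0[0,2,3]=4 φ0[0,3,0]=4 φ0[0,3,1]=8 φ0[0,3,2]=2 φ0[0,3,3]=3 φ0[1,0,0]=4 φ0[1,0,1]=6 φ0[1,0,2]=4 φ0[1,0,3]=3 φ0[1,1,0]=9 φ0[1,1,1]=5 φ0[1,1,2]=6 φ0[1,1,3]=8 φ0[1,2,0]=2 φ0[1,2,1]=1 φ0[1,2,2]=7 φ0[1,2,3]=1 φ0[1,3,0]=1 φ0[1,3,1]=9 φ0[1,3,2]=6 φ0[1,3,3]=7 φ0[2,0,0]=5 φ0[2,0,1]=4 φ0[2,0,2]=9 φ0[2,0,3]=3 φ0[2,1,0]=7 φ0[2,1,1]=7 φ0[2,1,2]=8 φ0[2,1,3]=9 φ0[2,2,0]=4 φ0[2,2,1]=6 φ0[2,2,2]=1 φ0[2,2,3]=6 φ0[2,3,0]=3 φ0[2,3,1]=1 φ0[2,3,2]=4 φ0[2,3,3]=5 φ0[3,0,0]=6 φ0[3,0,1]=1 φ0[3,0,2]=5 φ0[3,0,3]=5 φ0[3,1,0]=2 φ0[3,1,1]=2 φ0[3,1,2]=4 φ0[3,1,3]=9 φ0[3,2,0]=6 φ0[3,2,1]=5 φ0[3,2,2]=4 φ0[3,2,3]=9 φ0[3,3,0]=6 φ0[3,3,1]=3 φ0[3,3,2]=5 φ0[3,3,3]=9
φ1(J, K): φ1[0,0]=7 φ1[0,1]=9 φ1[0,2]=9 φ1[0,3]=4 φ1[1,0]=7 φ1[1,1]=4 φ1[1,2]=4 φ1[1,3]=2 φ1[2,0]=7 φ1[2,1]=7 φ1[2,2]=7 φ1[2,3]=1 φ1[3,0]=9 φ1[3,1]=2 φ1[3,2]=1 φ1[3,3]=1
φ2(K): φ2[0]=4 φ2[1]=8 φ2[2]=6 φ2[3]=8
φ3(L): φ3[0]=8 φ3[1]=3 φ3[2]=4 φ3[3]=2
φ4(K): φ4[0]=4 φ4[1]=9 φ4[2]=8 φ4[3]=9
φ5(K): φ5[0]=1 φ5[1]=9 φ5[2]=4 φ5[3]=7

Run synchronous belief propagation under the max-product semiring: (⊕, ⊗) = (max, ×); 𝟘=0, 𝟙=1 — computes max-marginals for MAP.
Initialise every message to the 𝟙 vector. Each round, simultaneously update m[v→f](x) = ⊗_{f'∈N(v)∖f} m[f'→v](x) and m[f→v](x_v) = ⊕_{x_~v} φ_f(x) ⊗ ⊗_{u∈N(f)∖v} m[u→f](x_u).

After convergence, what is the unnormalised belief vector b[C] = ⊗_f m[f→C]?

b[C] = [186624, 163296, 279936, 373248]

init: all messages = 𝟙 over 4 values
r1 m[φ0→L] = [8, 9, 9, 9]
r1 m[φ0→K] = [9, 9, 9, 9]
r1 m[φ0→C] = [9, 9, 9, 9]
r1 m[φ1→J] = [9, 7, 7, 9]
r1 m[φ1→K] = [9, 9, 9, 4]
r1 m[φ2→K] = [4, 8, 6, 8]
r1 m[φ3→L] = [8, 3, 4, 2]
r1 m[φ4→K] = [4, 9, 8, 9]
r1 m[φ5→K] = [1, 9, 4, 7]
r1 m[L→φ0] = [1, 1, 1, 1]
r1 m[L→φ3] = [1, 1, 1, 1]
r1 m[J→φ1] = [1, 1, 1, 1]
r1 m[K→φ0] = [1, 1, 1, 1]
r1 m[K→φ1] = [1, 1, 1, 1]
r1 m[K→φ2] = [1, 1, 1, 1]
r1 m[K→φ4] = [1, 1, 1, 1]
r1 m[K→φ5] = [1, 1, 1, 1]
r1 m[C→φ0] = [1, 1, 1, 1]
r2 m[φ0→L] = [8, 9, 9, 9]
r2 m[φ0→K] = [9, 9, 9, 9]
r2 m[φ0→C] = [9, 9, 9, 9]
r2 m[φ1→J] = [9, 7, 7, 9]
r2 m[φ1→K] = [9, 9, 9, 4]
r2 m[φ2→K] = [4, 8, 6, 8]
r2 m[φ3→L] = [8, 3, 4, 2]
r2 m[φ4→K] = [4, 9, 8, 9]
r2 m[φ5→K] = [1, 9, 4, 7]
r2 m[L→φ0] = [8, 3, 4, 2]
r2 m[L→φ3] = [8, 9, 9, 9]
r2 m[J→φ1] = [1, 1, 1, 1]
r2 m[K→φ0] = [144, 5832, 1728, 2016]
r2 m[K→φ1] = [144, 5832, 1728, 4536]
r2 m[K→φ2] = [324, 6561, 2592, 2268]
r2 m[K→φ4] = [324, 5832, 1944, 2016]
r2 m[K→φ5] = [1296, 5832, 3888, 2592]
r2 m[C→φ0] = [1, 1, 1, 1]
r3 m[φ0→L] = [46656, 52488, 52488, 52488]
r3 m[φ0→K] = [64, 64, 32, 64]
r3 m[φ0→C] = [186624, 163296, 279936, 373248]
r3 m[φ1→J] = [52488, 23328, 40824, 11664]
r3 m[φ1→K] = [9, 9, 9, 4]
r3 m[φ2→K] = [4, 8, 6, 8]
r3 m[φ3→L] = [8, 3, 4, 2]
r3 m[φ4→K] = [4, 9, 8, 9]
r3 m[φ5→K] = [1, 9, 4, 7]
r3 m[L→φ0] = [8, 3, 4, 2]
r3 m[L→φ3] = [8, 9, 9, 9]
r3 m[J→φ1] = [1, 1, 1, 1]
r3 m[K→φ0] = [144, 5832, 1728, 2016]
r3 m[K→φ1] = [144, 5832, 1728, 4536]
r3 m[K→φ2] = [324, 6561, 2592, 2268]
r3 m[K→φ4] = [324, 5832, 1944, 2016]
r3 m[K→φ5] = [1296, 5832, 3888, 2592]
r3 m[C→φ0] = [1, 1, 1, 1]
r4 m[φ0→L] = [46656, 52488, 52488, 52488]
r4 m[φ0→K] = [64, 64, 32, 64]
r4 m[φ0→C] = [186624, 163296, 279936, 373248]
r4 m[φ1→J] = [52488, 23328, 40824, 11664]
r4 m[φ1→K] = [9, 9, 9, 4]
r4 m[φ2→K] = [4, 8, 6, 8]
r4 m[φ3→L] = [8, 3, 4, 2]
r4 m[φ4→K] = [4, 9, 8, 9]
r4 m[φ5→K] = [1, 9, 4, 7]
r4 m[L→φ0] = [8, 3, 4, 2]
r4 m[L→φ3] = [46656, 52488, 52488, 52488]
r4 m[J→φ1] = [1, 1, 1, 1]
r4 m[K→φ0] = [144, 5832, 1728, 2016]
r4 m[K→φ1] = [1024, 41472, 6144, 32256]
r4 m[K→φ2] = [2304, 46656, 9216, 16128]
r4 m[K→φ4] = [2304, 41472, 6912, 14336]
r4 m[K→φ5] = [9216, 41472, 13824, 18432]
r4 m[C→φ0] = [1, 1, 1, 1]
r5 m[φ0→L] = [46656, 52488, 52488, 52488]
r5 m[φ0→K] = [64, 64, 32, 64]
r5 m[φ0→C] = [186624, 163296, 279936, 373248]
r5 m[φ1→J] = [373248, 165888, 290304, 82944]
r5 m[φ1→K] = [9, 9, 9, 4]
r5 m[φ2→K] = [4, 8, 6, 8]
r5 m[φ3→L] = [8, 3, 4, 2]
r5 m[φ4→K] = [4, 9, 8, 9]
r5 m[φ5→K] = [1, 9, 4, 7]
r5 m[L→φ0] = [8, 3, 4, 2]
r5 m[L→φ3] = [46656, 52488, 52488, 52488]
r5 m[J→φ1] = [1, 1, 1, 1]
r5 m[K→φ0] = [144, 5832, 1728, 2016]
r5 m[K→φ1] = [1024, 41472, 6144, 32256]
r5 m[K→φ2] = [2304, 46656, 9216, 16128]
r5 m[K→φ4] = [2304, 41472, 6912, 14336]
r5 m[K→φ5] = [9216, 41472, 13824, 18432]
r5 m[C→φ0] = [1, 1, 1, 1]
r6 m[φ0→L] = [46656, 52488, 52488, 52488]
r6 m[φ0→K] = [64, 64, 32, 64]
r6 m[φ0→C] = [186624, 163296, 279936, 373248]
r6 m[φ1→J] = [373248, 165888, 290304, 82944]
r6 m[φ1→K] = [9, 9, 9, 4]
r6 m[φ2→K] = [4, 8, 6, 8]
r6 m[φ3→L] = [8, 3, 4, 2]
r6 m[φ4→K] = [4, 9, 8, 9]
r6 m[φ5→K] = [1, 9, 4, 7]
r6 m[L→φ0] = [8, 3, 4, 2]
r6 m[L→φ3] = [46656, 52488, 52488, 52488]
r6 m[J→φ1] = [1, 1, 1, 1]
r6 m[K→φ0] = [144, 5832, 1728, 2016]
r6 m[K→φ1] = [1024, 41472, 6144, 32256]
r6 m[K→φ2] = [2304, 46656, 9216, 16128]
r6 m[K→φ4] = [2304, 41472, 6912, 14336]
r6 m[K→φ5] = [9216, 41472, 13824, 18432]
r6 m[C→φ0] = [1, 1, 1, 1]
fixed point reached at round 6
b[C] = ⊗ incoming = [186624, 163296, 279936, 373248]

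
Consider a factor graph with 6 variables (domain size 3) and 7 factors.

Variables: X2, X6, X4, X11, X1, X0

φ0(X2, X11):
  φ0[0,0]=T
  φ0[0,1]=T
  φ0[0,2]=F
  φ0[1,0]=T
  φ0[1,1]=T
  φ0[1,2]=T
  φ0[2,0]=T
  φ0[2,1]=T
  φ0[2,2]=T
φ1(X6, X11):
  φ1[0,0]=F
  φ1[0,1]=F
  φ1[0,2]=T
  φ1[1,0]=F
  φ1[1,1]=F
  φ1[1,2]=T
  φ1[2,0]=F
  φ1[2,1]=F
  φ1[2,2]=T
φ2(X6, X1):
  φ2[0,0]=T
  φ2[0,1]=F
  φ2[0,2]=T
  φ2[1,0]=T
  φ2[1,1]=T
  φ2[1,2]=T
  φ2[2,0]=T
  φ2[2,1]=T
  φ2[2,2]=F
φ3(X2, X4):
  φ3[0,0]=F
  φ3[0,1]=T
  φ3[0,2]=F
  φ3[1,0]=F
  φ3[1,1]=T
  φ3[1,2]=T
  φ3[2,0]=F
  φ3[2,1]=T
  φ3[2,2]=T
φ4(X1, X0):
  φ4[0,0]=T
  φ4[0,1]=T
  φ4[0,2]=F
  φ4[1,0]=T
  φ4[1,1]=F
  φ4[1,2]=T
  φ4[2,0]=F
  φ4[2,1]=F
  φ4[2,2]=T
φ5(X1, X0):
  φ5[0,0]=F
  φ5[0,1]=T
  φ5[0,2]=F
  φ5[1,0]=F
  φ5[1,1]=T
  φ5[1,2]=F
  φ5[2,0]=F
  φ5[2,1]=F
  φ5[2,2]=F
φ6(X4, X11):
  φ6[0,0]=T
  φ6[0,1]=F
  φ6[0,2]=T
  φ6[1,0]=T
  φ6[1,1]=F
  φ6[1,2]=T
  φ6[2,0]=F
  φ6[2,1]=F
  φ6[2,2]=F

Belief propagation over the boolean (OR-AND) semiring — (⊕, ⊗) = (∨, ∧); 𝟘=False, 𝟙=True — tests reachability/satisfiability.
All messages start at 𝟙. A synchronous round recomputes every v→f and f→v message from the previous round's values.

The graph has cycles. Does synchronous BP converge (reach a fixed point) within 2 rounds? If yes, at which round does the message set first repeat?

init: all messages = 𝟙 over 3 values
r1 m[φ0→X2] = [T, T, T]
r1 m[φ0→X11] = [T, T, T]
r1 m[φ1→X6] = [T, T, T]
r1 m[φ1→X11] = [F, F, T]
r1 m[φ2→X6] = [T, T, T]
r1 m[φ2→X1] = [T, T, T]
r1 m[φ3→X2] = [T, T, T]
r1 m[φ3→X4] = [F, T, T]
r1 m[φ4→X1] = [T, T, T]
r1 m[φ4→X0] = [T, T, T]
r1 m[φ5→X1] = [T, T, F]
r1 m[φ5→X0] = [F, T, F]
r1 m[φ6→X4] = [T, T, F]
r1 m[φ6→X11] = [T, F, T]
r1 m[X2→φ0] = [T, T, T]
r1 m[X2→φ3] = [T, T, T]
r1 m[X6→φ1] = [T, T, T]
r1 m[X6→φ2] = [T, T, T]
r1 m[X4→φ3] = [T, T, T]
r1 m[X4→φ6] = [T, T, T]
r1 m[X11→φ0] = [T, T, T]
r1 m[X11→φ1] = [T, T, T]
r1 m[X11→φ6] = [T, T, T]
r1 m[X1→φ2] = [T, T, T]
r1 m[X1→φ4] = [T, T, T]
r1 m[X1→φ5] = [T, T, T]
r1 m[X0→φ4] = [T, T, T]
r1 m[X0→φ5] = [T, T, T]
r2 m[φ0→X2] = [T, T, T]
r2 m[φ0→X11] = [T, T, T]
r2 m[φ1→X6] = [T, T, T]
r2 m[φ1→X11] = [F, F, T]
r2 m[φ2→X6] = [T, T, T]
r2 m[φ2→X1] = [T, T, T]
r2 m[φ3→X2] = [T, T, T]
r2 m[φ3→X4] = [F, T, T]
r2 m[φ4→X1] = [T, T, T]
r2 m[φ4→X0] = [T, T, T]
r2 m[φ5→X1] = [T, T, F]
r2 m[φ5→X0] = [F, T, F]
r2 m[φ6→X4] = [T, T, F]
r2 m[φ6→X11] = [T, F, T]
r2 m[X2→φ0] = [T, T, T]
r2 m[X2→φ3] = [T, T, T]
r2 m[X6→φ1] = [T, T, T]
r2 m[X6→φ2] = [T, T, T]
r2 m[X4→φ3] = [T, T, F]
r2 m[X4→φ6] = [F, T, T]
r2 m[X11→φ0] = [F, F, T]
r2 m[X11→φ1] = [T, F, T]
r2 m[X11→φ6] = [F, F, T]
r2 m[X1→φ2] = [T, T, F]
r2 m[X1→φ4] = [T, T, F]
r2 m[X1→φ5] = [T, T, T]
r2 m[X0→φ4] = [F, T, F]
r2 m[X0→φ5] = [T, T, T]
no fixed point within 2 rounds

NOT CONVERGED within 2 rounds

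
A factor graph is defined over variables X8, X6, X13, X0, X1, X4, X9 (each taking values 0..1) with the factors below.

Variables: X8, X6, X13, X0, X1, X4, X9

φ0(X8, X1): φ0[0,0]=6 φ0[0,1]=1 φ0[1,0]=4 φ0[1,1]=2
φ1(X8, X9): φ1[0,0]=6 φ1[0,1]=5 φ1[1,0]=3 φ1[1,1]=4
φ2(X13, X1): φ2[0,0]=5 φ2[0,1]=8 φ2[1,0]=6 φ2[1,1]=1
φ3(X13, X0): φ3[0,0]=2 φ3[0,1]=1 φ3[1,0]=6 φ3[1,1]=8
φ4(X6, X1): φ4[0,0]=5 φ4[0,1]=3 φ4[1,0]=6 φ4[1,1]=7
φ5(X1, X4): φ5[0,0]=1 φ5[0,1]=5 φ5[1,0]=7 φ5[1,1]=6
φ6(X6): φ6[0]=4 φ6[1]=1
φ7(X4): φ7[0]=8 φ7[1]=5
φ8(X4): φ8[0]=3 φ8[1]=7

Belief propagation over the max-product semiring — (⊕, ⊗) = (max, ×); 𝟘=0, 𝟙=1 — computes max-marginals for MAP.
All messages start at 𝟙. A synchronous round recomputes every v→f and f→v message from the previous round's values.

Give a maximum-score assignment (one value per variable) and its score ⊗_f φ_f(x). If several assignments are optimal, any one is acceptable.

init: all messages = 𝟙 over 2 values
r1 m[φ0→X8] = [6, 4]
r1 m[φ0→X1] = [6, 2]
r1 m[φ1→X8] = [6, 4]
r1 m[φ1→X9] = [6, 5]
r1 m[φ2→X13] = [8, 6]
r1 m[φ2→X1] = [6, 8]
r1 m[φ3→X13] = [2, 8]
r1 m[φ3→X0] = [6, 8]
r1 m[φ4→X6] = [5, 7]
r1 m[φ4→X1] = [6, 7]
r1 m[φ5→X1] = [5, 7]
r1 m[φ5→X4] = [7, 6]
r1 m[φ6→X6] = [4, 1]
r1 m[φ7→X4] = [8, 5]
r1 m[φ8→X4] = [3, 7]
r1 m[X8→φ0] = [1, 1]
r1 m[X8→φ1] = [1, 1]
r1 m[X6→φ4] = [1, 1]
r1 m[X6→φ6] = [1, 1]
r1 m[X13→φ2] = [1, 1]
r1 m[X13→φ3] = [1, 1]
r1 m[X0→φ3] = [1, 1]
r1 m[X1→φ0] = [1, 1]
r1 m[X1→φ2] = [1, 1]
r1 m[X1→φ4] = [1, 1]
r1 m[X1→φ5] = [1, 1]
r1 m[X4→φ5] = [1, 1]
r1 m[X4→φ7] = [1, 1]
r1 m[X4→φ8] = [1, 1]
r1 m[X9→φ1] = [1, 1]
r2 m[φ0→X8] = [6, 4]
r2 m[φ0→X1] = [6, 2]
r2 m[φ1→X8] = [6, 4]
r2 m[φ1→X9] = [6, 5]
r2 m[φ2→X13] = [8, 6]
r2 m[φ2→X1] = [6, 8]
r2 m[φ3→X13] = [2, 8]
r2 m[φ3→X0] = [6, 8]
r2 m[φ4→X6] = [5, 7]
r2 m[φ4→X1] = [6, 7]
r2 m[φ5→X1] = [5, 7]
r2 m[φ5→X4] = [7, 6]
r2 m[φ6→X6] = [4, 1]
r2 m[φ7→X4] = [8, 5]
r2 m[φ8→X4] = [3, 7]
r2 m[X8→φ0] = [6, 4]
r2 m[X8→φ1] = [6, 4]
r2 m[X6→φ4] = [4, 1]
r2 m[X6→φ6] = [5, 7]
r2 m[X13→φ2] = [2, 8]
r2 m[X13→φ3] = [8, 6]
r2 m[X0→φ3] = [1, 1]
r2 m[X1→φ0] = [180, 392]
r2 m[X1→φ2] = [180, 98]
r2 m[X1→φ4] = [180, 112]
r2 m[X1→φ5] = [216, 112]
r2 m[X4→φ5] = [24, 35]
r2 m[X4→φ7] = [21, 42]
r2 m[X4→φ8] = [56, 30]
r2 m[X9→φ1] = [1, 1]
r3 m[φ0→X8] = [1080, 784]
r3 m[φ0→X1] = [36, 8]
r3 m[φ1→X8] = [6, 4]
r3 m[φ1→X9] = [36, 30]
r3 m[φ2→X13] = [900, 1080]
r3 m[φ2→X1] = [48, 16]
r3 m[φ3→X13] = [2, 8]
r3 m[φ3→X0] = [36, 48]
r3 m[φ4→X6] = [900, 1080]
r3 m[φ4→X1] = [20, 12]
r3 m[φ5→X1] = [175, 210]
r3 m[φ5→X4] = [784, 1080]
r3 m[φ6→X6] = [4, 1]
r3 m[φ7→X4] = [8, 5]
r3 m[φ8→X4] = [3, 7]
r3 m[X8→φ0] = [6, 4]
r3 m[X8→φ1] = [6, 4]
r3 m[X6→φ4] = [4, 1]
r3 m[X6→φ6] = [5, 7]
r3 m[X13→φ2] = [2, 8]
r3 m[X13→φ3] = [8, 6]
r3 m[X0→φ3] = [1, 1]
r3 m[X1→φ0] = [180, 392]
r3 m[X1→φ2] = [180, 98]
r3 m[X1→φ4] = [180, 112]
r3 m[X1→φ5] = [216, 112]
r3 m[X4→φ5] = [24, 35]
r3 m[X4→φ7] = [21, 42]
r3 m[X4→φ8] = [56, 30]
r3 m[X9→φ1] = [1, 1]
r4 m[φ0→X8] = [1080, 784]
r4 m[φ0→X1] = [36, 8]
r4 m[φ1→X8] = [6, 4]
r4 m[φ1→X9] = [36, 30]
r4 m[φ2→X13] = [900, 1080]
r4 m[φ2→X1] = [48, 16]
r4 m[φ3→X13] = [2, 8]
r4 m[φ3→X0] = [36, 48]
r4 m[φ4→X6] = [900, 1080]
r4 m[φ4→X1] = [20, 12]
r4 m[φ5→X1] = [175, 210]
r4 m[φ5→X4] = [784, 1080]
r4 m[φ6→X6] = [4, 1]
r4 m[φ7→X4] = [8, 5]
r4 m[φ8→X4] = [3, 7]
r4 m[X8→φ0] = [6, 4]
r4 m[X8→φ1] = [1080, 784]
r4 m[X6→φ4] = [4, 1]
r4 m[X6→φ6] = [900, 1080]
r4 m[X13→φ2] = [2, 8]
r4 m[X13→φ3] = [900, 1080]
r4 m[X0→φ3] = [1, 1]
r4 m[X1→φ0] = [168000, 40320]
r4 m[X1→φ2] = [126000, 20160]
r4 m[X1→φ4] = [302400, 26880]
r4 m[X1→φ5] = [34560, 1536]
r4 m[X4→φ5] = [24, 35]
r4 m[X4→φ7] = [2352, 7560]
r4 m[X4→φ8] = [6272, 5400]
r4 m[X9→φ1] = [1, 1]
r5 m[φ0→X8] = [1008000, 672000]
r5 m[φ0→X1] = [36, 8]
r5 m[φ1→X8] = [6, 4]
r5 m[φ1→X9] = [6480, 5400]
r5 m[φ2→X13] = [630000, 756000]
r5 m[φ2→X1] = [48, 16]
r5 m[φ3→X13] = [2, 8]
r5 m[φ3→X0] = [6480, 8640]
r5 m[φ4→X6] = [1512000, 1814400]
r5 m[φ4→X1] = [20, 12]
r5 m[φ5→X1] = [175, 210]
r5 m[φ5→X4] = [34560, 172800]
r5 m[φ6→X6] = [4, 1]
r5 m[φ7→X4] = [8, 5]
r5 m[φ8→X4] = [3, 7]
r5 m[X8→φ0] = [6, 4]
r5 m[X8→φ1] = [1080, 784]
r5 m[X6→φ4] = [4, 1]
r5 m[X6→φ6] = [900, 1080]
r5 m[X13→φ2] = [2, 8]
r5 m[X13→φ3] = [900, 1080]
r5 m[X0→φ3] = [1, 1]
r5 m[X1→φ0] = [168000, 40320]
r5 m[X1→φ2] = [126000, 20160]
r5 m[X1→φ4] = [302400, 26880]
r5 m[X1→φ5] = [34560, 1536]
r5 m[X4→φ5] = [24, 35]
r5 m[X4→φ7] = [2352, 7560]
r5 m[X4→φ8] = [6272, 5400]
r5 m[X9→φ1] = [1, 1]
r6 m[φ0→X8] = [1008000, 672000]
r6 m[φ0→X1] = [36, 8]
r6 m[φ1→X8] = [6, 4]
r6 m[φ1→X9] = [6480, 5400]
r6 m[φ2→X13] = [630000, 756000]
r6 m[φ2→X1] = [48, 16]
r6 m[φ3→X13] = [2, 8]
r6 m[φ3→X0] = [6480, 8640]
r6 m[φ4→X6] = [1512000, 1814400]
r6 m[φ4→X1] = [20, 12]
r6 m[φ5→X1] = [175, 210]
r6 m[φ5→X4] = [34560, 172800]
r6 m[φ6→X6] = [4, 1]
r6 m[φ7→X4] = [8, 5]
r6 m[φ8→X4] = [3, 7]
r6 m[X8→φ0] = [6, 4]
r6 m[X8→φ1] = [1008000, 672000]
r6 m[X6→φ4] = [4, 1]
r6 m[X6→φ6] = [1512000, 1814400]
r6 m[X13→φ2] = [2, 8]
r6 m[X13→φ3] = [630000, 756000]
r6 m[X0→φ3] = [1, 1]
r6 m[X1→φ0] = [168000, 40320]
r6 m[X1→φ2] = [126000, 20160]
r6 m[X1→φ4] = [302400, 26880]
r6 m[X1→φ5] = [34560, 1536]
r6 m[X4→φ5] = [24, 35]
r6 m[X4→φ7] = [103680, 1209600]
r6 m[X4→φ8] = [276480, 864000]
r6 m[X9→φ1] = [1, 1]
r7 m[φ0→X8] = [1008000, 672000]
r7 m[φ0→X1] = [36, 8]
r7 m[φ1→X8] = [6, 4]
r7 m[φ1→X9] = [6048000, 5040000]
r7 m[φ2→X13] = [630000, 756000]
r7 m[φ2→X1] = [48, 16]
r7 m[φ3→X13] = [2, 8]
r7 m[φ3→X0] = [4536000, 6048000]
r7 m[φ4→X6] = [1512000, 1814400]
r7 m[φ4→X1] = [20, 12]
r7 m[φ5→X1] = [175, 210]
r7 m[φ5→X4] = [34560, 172800]
r7 m[φ6→X6] = [4, 1]
r7 m[φ7→X4] = [8, 5]
r7 m[φ8→X4] = [3, 7]
r7 m[X8→φ0] = [6, 4]
r7 m[X8→φ1] = [1008000, 672000]
r7 m[X6→φ4] = [4, 1]
r7 m[X6→φ6] = [1512000, 1814400]
r7 m[X13→φ2] = [2, 8]
r7 m[X13→φ3] = [630000, 756000]
r7 m[X0→φ3] = [1, 1]
r7 m[X1→φ0] = [168000, 40320]
r7 m[X1→φ2] = [126000, 20160]
r7 m[X1→φ4] = [302400, 26880]
r7 m[X1→φ5] = [34560, 1536]
r7 m[X4→φ5] = [24, 35]
r7 m[X4→φ7] = [103680, 1209600]
r7 m[X4→φ8] = [276480, 864000]
r7 m[X9→φ1] = [1, 1]
r8 m[φ0→X8] = [1008000, 672000]
r8 m[φ0→X1] = [36, 8]
r8 m[φ1→X8] = [6, 4]
r8 m[φ1→X9] = [6048000, 5040000]
r8 m[φ2→X13] = [630000, 756000]
r8 m[φ2→X1] = [48, 16]
r8 m[φ3→X13] = [2, 8]
r8 m[φ3→X0] = [4536000, 6048000]
r8 m[φ4→X6] = [1512000, 1814400]
r8 m[φ4→X1] = [20, 12]
r8 m[φ5→X1] = [175, 210]
r8 m[φ5→X4] = [34560, 172800]
r8 m[φ6→X6] = [4, 1]
r8 m[φ7→X4] = [8, 5]
r8 m[φ8→X4] = [3, 7]
r8 m[X8→φ0] = [6, 4]
r8 m[X8→φ1] = [1008000, 672000]
r8 m[X6→φ4] = [4, 1]
r8 m[X6→φ6] = [1512000, 1814400]
r8 m[X13→φ2] = [2, 8]
r8 m[X13→φ3] = [630000, 756000]
r8 m[X0→φ3] = [1, 1]
r8 m[X1→φ0] = [168000, 40320]
r8 m[X1→φ2] = [126000, 20160]
r8 m[X1→φ4] = [302400, 26880]
r8 m[X1→φ5] = [34560, 1536]
r8 m[X4→φ5] = [24, 35]
r8 m[X4→φ7] = [103680, 1209600]
r8 m[X4→φ8] = [276480, 864000]
r8 m[X9→φ1] = [1, 1]
fixed point reached at round 8
traceback from X8: (X8=0, X6=0, X13=1, X0=1, X1=0, X4=1, X9=0), score=6048000

assignment: (X8=0, X6=0, X13=1, X0=1, X1=0, X4=1, X9=0); score = 6048000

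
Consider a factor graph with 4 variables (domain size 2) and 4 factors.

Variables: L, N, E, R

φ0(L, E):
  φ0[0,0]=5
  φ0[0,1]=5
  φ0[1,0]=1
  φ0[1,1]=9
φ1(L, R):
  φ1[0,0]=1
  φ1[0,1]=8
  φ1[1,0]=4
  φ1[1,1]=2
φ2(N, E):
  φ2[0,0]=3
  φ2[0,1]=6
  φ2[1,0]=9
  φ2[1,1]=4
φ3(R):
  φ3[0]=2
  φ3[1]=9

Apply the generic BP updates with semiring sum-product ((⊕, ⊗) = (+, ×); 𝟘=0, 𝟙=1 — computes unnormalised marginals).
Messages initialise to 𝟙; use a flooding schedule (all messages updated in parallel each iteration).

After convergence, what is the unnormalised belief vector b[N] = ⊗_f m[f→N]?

b[N] = [4812, 5980]

init: all messages = 𝟙 over 2 values
r1 m[φ0→L] = [10, 10]
r1 m[φ0→E] = [6, 14]
r1 m[φ1→L] = [9, 6]
r1 m[φ1→R] = [5, 10]
r1 m[φ2→N] = [9, 13]
r1 m[φ2→E] = [12, 10]
r1 m[φ3→R] = [2, 9]
r1 m[L→φ0] = [1, 1]
r1 m[L→φ1] = [1, 1]
r1 m[N→φ2] = [1, 1]
r1 m[E→φ0] = [1, 1]
r1 m[E→φ2] = [1, 1]
r1 m[R→φ1] = [1, 1]
r1 m[R→φ3] = [1, 1]
r2 m[φ0→L] = [10, 10]
r2 m[φ0→E] = [6, 14]
r2 m[φ1→L] = [9, 6]
r2 m[φ1→R] = [5, 10]
r2 m[φ2→N] = [9, 13]
r2 m[φ2→E] = [12, 10]
r2 m[φ3→R] = [2, 9]
r2 m[L→φ0] = [9, 6]
r2 m[L→φ1] = [10, 10]
r2 m[N→φ2] = [1, 1]
r2 m[E→φ0] = [12, 10]
r2 m[E→φ2] = [6, 14]
r2 m[R→φ1] = [2, 9]
r2 m[R→φ3] = [5, 10]
r3 m[φ0→L] = [110, 102]
r3 m[φ0→E] = [51, 99]
r3 m[φ1→L] = [74, 26]
r3 m[φ1→R] = [50, 100]
r3 m[φ2→N] = [102, 110]
r3 m[φ2→E] = [12, 10]
r3 m[φ3→R] = [2, 9]
r3 m[L→φ0] = [9, 6]
r3 m[L→φ1] = [10, 10]
r3 m[N→φ2] = [1, 1]
r3 m[E→φ0] = [12, 10]
r3 m[E→φ2] = [6, 14]
r3 m[R→φ1] = [2, 9]
r3 m[R→φ3] = [5, 10]
r4 m[φ0→L] = [110, 102]
r4 m[φ0→E] = [51, 99]
r4 m[φ1→L] = [74, 26]
r4 m[φ1→R] = [50, 100]
r4 m[φ2→N] = [102, 110]
r4 m[φ2→E] = [12, 10]
r4 m[φ3→R] = [2, 9]
r4 m[L→φ0] = [74, 26]
r4 m[L→φ1] = [110, 102]
r4 m[N→φ2] = [1, 1]
r4 m[E→φ0] = [12, 10]
r4 m[E→φ2] = [51, 99]
r4 m[R→φ1] = [2, 9]
r4 m[R→φ3] = [50, 100]
r5 m[φ0→L] = [110, 102]
r5 m[φ0→E] = [396, 604]
r5 m[φ1→L] = [74, 26]
r5 m[φ1→R] = [518, 1084]
r5 m[φ2→N] = [747, 855]
r5 m[φ2→E] = [12, 10]
r5 m[φ3→R] = [2, 9]
r5 m[L→φ0] = [74, 26]
r5 m[L→φ1] = [110, 102]
r5 m[N→φ2] = [1, 1]
r5 m[E→φ0] = [12, 10]
r5 m[E→φ2] = [51, 99]
r5 m[R→φ1] = [2, 9]
r5 m[R→φ3] = [50, 100]
r6 m[φ0→L] = [110, 102]
r6 m[φ0→E] = [396, 604]
r6 m[φ1→L] = [74, 26]
r6 m[φ1→R] = [518, 1084]
r6 m[φ2→N] = [747, 855]
r6 m[φ2→E] = [12, 10]
r6 m[φ3→R] = [2, 9]
r6 m[L→φ0] = [74, 26]
r6 m[L→φ1] = [110, 102]
r6 m[N→φ2] = [1, 1]
r6 m[E→φ0] = [12, 10]
r6 m[E→φ2] = [396, 604]
r6 m[R→φ1] = [2, 9]
r6 m[R→φ3] = [518, 1084]
r7 m[φ0→L] = [110, 102]
r7 m[φ0→E] = [396, 604]
r7 m[φ1→L] = [74, 26]
r7 m[φ1→R] = [518, 1084]
r7 m[φ2→N] = [4812, 5980]
r7 m[φ2→E] = [12, 10]
r7 m[φ3→R] = [2, 9]
r7 m[L→φ0] = [74, 26]
r7 m[L→φ1] = [110, 102]
r7 m[N→φ2] = [1, 1]
r7 m[E→φ0] = [12, 10]
r7 m[E→φ2] = [396, 604]
r7 m[R→φ1] = [2, 9]
r7 m[R→φ3] = [518, 1084]
r8 m[φ0→L] = [110, 102]
r8 m[φ0→E] = [396, 604]
r8 m[φ1→L] = [74, 26]
r8 m[φ1→R] = [518, 1084]
r8 m[φ2→N] = [4812, 5980]
r8 m[φ2→E] = [12, 10]
r8 m[φ3→R] = [2, 9]
r8 m[L→φ0] = [74, 26]
r8 m[L→φ1] = [110, 102]
r8 m[N→φ2] = [1, 1]
r8 m[E→φ0] = [12, 10]
r8 m[E→φ2] = [396, 604]
r8 m[R→φ1] = [2, 9]
r8 m[R→φ3] = [518, 1084]
fixed point reached at round 8
b[N] = ⊗ incoming = [4812, 5980]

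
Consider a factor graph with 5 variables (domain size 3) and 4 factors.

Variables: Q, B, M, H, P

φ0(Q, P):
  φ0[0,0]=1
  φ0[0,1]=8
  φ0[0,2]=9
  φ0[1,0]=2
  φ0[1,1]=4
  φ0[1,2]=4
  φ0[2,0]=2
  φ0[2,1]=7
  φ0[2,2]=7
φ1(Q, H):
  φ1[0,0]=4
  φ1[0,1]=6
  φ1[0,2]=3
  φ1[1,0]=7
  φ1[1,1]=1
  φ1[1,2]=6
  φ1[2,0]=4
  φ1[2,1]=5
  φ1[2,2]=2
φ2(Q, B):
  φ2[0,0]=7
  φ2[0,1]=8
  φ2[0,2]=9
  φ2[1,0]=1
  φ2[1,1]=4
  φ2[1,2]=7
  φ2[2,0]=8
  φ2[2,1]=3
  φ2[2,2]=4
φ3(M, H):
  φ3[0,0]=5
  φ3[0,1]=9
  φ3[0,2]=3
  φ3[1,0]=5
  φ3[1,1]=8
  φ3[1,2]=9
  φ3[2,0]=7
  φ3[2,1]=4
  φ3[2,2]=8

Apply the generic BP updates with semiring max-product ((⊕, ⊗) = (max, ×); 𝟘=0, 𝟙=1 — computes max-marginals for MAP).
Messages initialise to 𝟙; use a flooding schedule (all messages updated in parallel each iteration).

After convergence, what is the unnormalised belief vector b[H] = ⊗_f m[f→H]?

init: all messages = 𝟙 over 3 values
r1 m[φ0→Q] = [9, 4, 7]
r1 m[φ0→P] = [2, 8, 9]
r1 m[φ1→Q] = [6, 7, 5]
r1 m[φ1→H] = [7, 6, 6]
r1 m[φ2→Q] = [9, 7, 8]
r1 m[φ2→B] = [8, 8, 9]
r1 m[φ3→M] = [9, 9, 8]
r1 m[φ3→H] = [7, 9, 9]
r1 m[Q→φ0] = [1, 1, 1]
r1 m[Q→φ1] = [1, 1, 1]
r1 m[Q→φ2] = [1, 1, 1]
r1 m[B→φ2] = [1, 1, 1]
r1 m[M→φ3] = [1, 1, 1]
r1 m[H→φ1] = [1, 1, 1]
r1 m[H→φ3] = [1, 1, 1]
r1 m[P→φ0] = [1, 1, 1]
r2 m[φ0→Q] = [9, 4, 7]
r2 m[φ0→P] = [2, 8, 9]
r2 m[φ1→Q] = [6, 7, 5]
r2 m[φ1→H] = [7, 6, 6]
r2 m[φ2→Q] = [9, 7, 8]
r2 m[φ2→B] = [8, 8, 9]
r2 m[φ3→M] = [9, 9, 8]
r2 m[φ3→H] = [7, 9, 9]
r2 m[Q→φ0] = [54, 49, 40]
r2 m[Q→φ1] = [81, 28, 56]
r2 m[Q→φ2] = [54, 28, 35]
r2 m[B→φ2] = [1, 1, 1]
r2 m[M→φ3] = [1, 1, 1]
r2 m[H→φ1] = [7, 9, 9]
r2 m[H→φ3] = [7, 6, 6]
r2 m[P→φ0] = [1, 1, 1]
r3 m[φ0→Q] = [9, 4, 7]
r3 m[φ0→P] = [98, 432, 486]
r3 m[φ1→Q] = [54, 54, 45]
r3 m[φ1→H] = [324, 486, 243]
r3 m[φ2→Q] = [9, 7, 8]
r3 m[φ2→B] = [378, 432, 486]
r3 m[φ3→M] = [54, 54, 49]
r3 m[φ3→H] = [7, 9, 9]
r3 m[Q→φ0] = [54, 49, 40]
r3 m[Q→φ1] = [81, 28, 56]
r3 m[Q→φ2] = [54, 28, 35]
r3 m[B→φ2] = [1, 1, 1]
r3 m[M→φ3] = [1, 1, 1]
r3 m[H→φ1] = [7, 9, 9]
r3 m[H→φ3] = [7, 6, 6]
r3 m[P→φ0] = [1, 1, 1]
r4 m[φ0→Q] = [9, 4, 7]
r4 m[φ0→P] = [98, 432, 486]
r4 m[φ1→Q] = [54, 54, 45]
r4 m[φ1→H] = [324, 486, 243]
r4 m[φ2→Q] = [9, 7, 8]
r4 m[φ2→B] = [378, 432, 486]
r4 m[φ3→M] = [54, 54, 49]
r4 m[φ3→H] = [7, 9, 9]
r4 m[Q→φ0] = [486, 378, 360]
r4 m[Q→φ1] = [81, 28, 56]
r4 m[Q→φ2] = [486, 216, 315]
r4 m[B→φ2] = [1, 1, 1]
r4 m[M→φ3] = [1, 1, 1]
r4 m[H→φ1] = [7, 9, 9]
r4 m[H→φ3] = [324, 486, 243]
r4 m[P→φ0] = [1, 1, 1]
r5 m[φ0→Q] = [9, 4, 7]
r5 m[φ0→P] = [756, 3888, 4374]
r5 m[φ1→Q] = [54, 54, 45]
r5 m[φ1→H] = [324, 486, 243]
r5 m[φ2→Q] = [9, 7, 8]
r5 m[φ2→B] = [3402, 3888, 4374]
r5 m[φ3→M] = [4374, 3888, 2268]
r5 m[φ3→H] = [7, 9, 9]
r5 m[Q→φ0] = [486, 378, 360]
r5 m[Q→φ1] = [81, 28, 56]
r5 m[Q→φ2] = [486, 216, 315]
r5 m[B→φ2] = [1, 1, 1]
r5 m[M→φ3] = [1, 1, 1]
r5 m[H→φ1] = [7, 9, 9]
r5 m[H→φ3] = [324, 486, 243]
r5 m[P→φ0] = [1, 1, 1]
r6 m[φ0→Q] = [9, 4, 7]
r6 m[φ0→P] = [756, 3888, 4374]
r6 m[φ1→Q] = [54, 54, 45]
r6 m[φ1→H] = [324, 486, 243]
r6 m[φ2→Q] = [9, 7, 8]
r6 m[φ2→B] = [3402, 3888, 4374]
r6 m[φ3→M] = [4374, 3888, 2268]
r6 m[φ3→H] = [7, 9, 9]
r6 m[Q→φ0] = [486, 378, 360]
r6 m[Q→φ1] = [81, 28, 56]
r6 m[Q→φ2] = [486, 216, 315]
r6 m[B→φ2] = [1, 1, 1]
r6 m[M→φ3] = [1, 1, 1]
r6 m[H→φ1] = [7, 9, 9]
r6 m[H→φ3] = [324, 486, 243]
r6 m[P→φ0] = [1, 1, 1]
fixed point reached at round 6
b[H] = ⊗ incoming = [2268, 4374, 2187]

b[H] = [2268, 4374, 2187]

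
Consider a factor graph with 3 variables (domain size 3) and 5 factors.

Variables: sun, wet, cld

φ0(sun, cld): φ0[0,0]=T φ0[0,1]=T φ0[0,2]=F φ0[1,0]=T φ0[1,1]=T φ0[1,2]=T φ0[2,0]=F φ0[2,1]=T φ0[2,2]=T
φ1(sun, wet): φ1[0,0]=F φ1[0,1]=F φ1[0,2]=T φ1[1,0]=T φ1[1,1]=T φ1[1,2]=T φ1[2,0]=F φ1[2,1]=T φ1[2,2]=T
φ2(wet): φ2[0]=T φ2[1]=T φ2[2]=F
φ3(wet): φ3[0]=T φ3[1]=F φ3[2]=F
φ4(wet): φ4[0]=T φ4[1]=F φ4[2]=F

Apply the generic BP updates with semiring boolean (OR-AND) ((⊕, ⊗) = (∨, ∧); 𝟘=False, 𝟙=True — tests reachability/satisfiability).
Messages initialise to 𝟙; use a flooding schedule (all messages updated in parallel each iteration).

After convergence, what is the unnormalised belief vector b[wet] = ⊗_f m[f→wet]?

b[wet] = [T, F, F]

init: all messages = 𝟙 over 3 values
r1 m[φ0→sun] = [T, T, T]
r1 m[φ0→cld] = [T, T, T]
r1 m[φ1→sun] = [T, T, T]
r1 m[φ1→wet] = [T, T, T]
r1 m[φ2→wet] = [T, T, F]
r1 m[φ3→wet] = [T, F, F]
r1 m[φ4→wet] = [T, F, F]
r1 m[sun→φ0] = [T, T, T]
r1 m[sun→φ1] = [T, T, T]
r1 m[wet→φ1] = [T, T, T]
r1 m[wet→φ2] = [T, T, T]
r1 m[wet→φ3] = [T, T, T]
r1 m[wet→φ4] = [T, T, T]
r1 m[cld→φ0] = [T, T, T]
r2 m[φ0→sun] = [T, T, T]
r2 m[φ0→cld] = [T, T, T]
r2 m[φ1→sun] = [T, T, T]
r2 m[φ1→wet] = [T, T, T]
r2 m[φ2→wet] = [T, T, F]
r2 m[φ3→wet] = [T, F, F]
r2 m[φ4→wet] = [T, F, F]
r2 m[sun→φ0] = [T, T, T]
r2 m[sun→φ1] = [T, T, T]
r2 m[wet→φ1] = [T, F, F]
r2 m[wet→φ2] = [T, F, F]
r2 m[wet→φ3] = [T, F, F]
r2 m[wet→φ4] = [T, F, F]
r2 m[cld→φ0] = [T, T, T]
r3 m[φ0→sun] = [T, T, T]
r3 m[φ0→cld] = [T, T, T]
r3 m[φ1→sun] = [F, T, F]
r3 m[φ1→wet] = [T, T, T]
r3 m[φ2→wet] = [T, T, F]
r3 m[φ3→wet] = [T, F, F]
r3 m[φ4→wet] = [T, F, F]
r3 m[sun→φ0] = [T, T, T]
r3 m[sun→φ1] = [T, T, T]
r3 m[wet→φ1] = [T, F, F]
r3 m[wet→φ2] = [T, F, F]
r3 m[wet→φ3] = [T, F, F]
r3 m[wet→φ4] = [T, F, F]
r3 m[cld→φ0] = [T, T, T]
r4 m[φ0→sun] = [T, T, T]
r4 m[φ0→cld] = [T, T, T]
r4 m[φ1→sun] = [F, T, F]
r4 m[φ1→wet] = [T, T, T]
r4 m[φ2→wet] = [T, T, F]
r4 m[φ3→wet] = [T, F, F]
r4 m[φ4→wet] = [T, F, F]
r4 m[sun→φ0] = [F, T, F]
r4 m[sun→φ1] = [T, T, T]
r4 m[wet→φ1] = [T, F, F]
r4 m[wet→φ2] = [T, F, F]
r4 m[wet→φ3] = [T, F, F]
r4 m[wet→φ4] = [T, F, F]
r4 m[cld→φ0] = [T, T, T]
r5 m[φ0→sun] = [T, T, T]
r5 m[φ0→cld] = [T, T, T]
r5 m[φ1→sun] = [F, T, F]
r5 m[φ1→wet] = [T, T, T]
r5 m[φ2→wet] = [T, T, F]
r5 m[φ3→wet] = [T, F, F]
r5 m[φ4→wet] = [T, F, F]
r5 m[sun→φ0] = [F, T, F]
r5 m[sun→φ1] = [T, T, T]
r5 m[wet→φ1] = [T, F, F]
r5 m[wet→φ2] = [T, F, F]
r5 m[wet→φ3] = [T, F, F]
r5 m[wet→φ4] = [T, F, F]
r5 m[cld→φ0] = [T, T, T]
fixed point reached at round 5
b[wet] = ⊗ incoming = [T, F, F]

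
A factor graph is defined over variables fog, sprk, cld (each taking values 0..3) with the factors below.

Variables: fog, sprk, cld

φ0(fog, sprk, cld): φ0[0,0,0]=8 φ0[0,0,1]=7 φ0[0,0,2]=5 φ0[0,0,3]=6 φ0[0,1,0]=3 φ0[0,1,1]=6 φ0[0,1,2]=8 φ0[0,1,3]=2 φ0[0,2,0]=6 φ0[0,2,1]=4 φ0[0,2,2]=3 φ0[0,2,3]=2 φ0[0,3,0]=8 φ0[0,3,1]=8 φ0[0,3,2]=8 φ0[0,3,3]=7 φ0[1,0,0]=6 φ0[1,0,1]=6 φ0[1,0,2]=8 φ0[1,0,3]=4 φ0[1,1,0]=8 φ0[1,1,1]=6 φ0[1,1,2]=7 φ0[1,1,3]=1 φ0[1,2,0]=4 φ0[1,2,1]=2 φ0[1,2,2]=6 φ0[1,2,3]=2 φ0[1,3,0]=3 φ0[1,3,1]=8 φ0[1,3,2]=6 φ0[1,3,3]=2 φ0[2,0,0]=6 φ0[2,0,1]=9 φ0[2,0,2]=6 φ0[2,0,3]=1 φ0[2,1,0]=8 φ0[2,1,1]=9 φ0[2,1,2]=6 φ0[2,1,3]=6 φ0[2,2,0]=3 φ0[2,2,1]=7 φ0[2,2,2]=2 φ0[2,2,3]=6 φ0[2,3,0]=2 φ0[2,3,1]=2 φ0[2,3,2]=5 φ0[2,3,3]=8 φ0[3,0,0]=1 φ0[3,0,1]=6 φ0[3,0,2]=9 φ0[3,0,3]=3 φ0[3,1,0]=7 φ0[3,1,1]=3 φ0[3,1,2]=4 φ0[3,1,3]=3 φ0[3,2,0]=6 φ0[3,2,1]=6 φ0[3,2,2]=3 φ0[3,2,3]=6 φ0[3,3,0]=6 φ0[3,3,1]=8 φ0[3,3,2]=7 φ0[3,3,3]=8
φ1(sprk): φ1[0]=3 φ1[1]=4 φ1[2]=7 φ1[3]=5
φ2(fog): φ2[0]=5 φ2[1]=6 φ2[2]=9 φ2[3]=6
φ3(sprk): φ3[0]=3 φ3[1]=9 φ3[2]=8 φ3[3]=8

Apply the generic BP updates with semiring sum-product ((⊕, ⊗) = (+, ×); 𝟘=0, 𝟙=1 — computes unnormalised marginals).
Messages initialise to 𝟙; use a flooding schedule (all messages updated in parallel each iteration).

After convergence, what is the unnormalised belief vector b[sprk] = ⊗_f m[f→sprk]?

b[sprk] = [5274, 21240, 25032, 23840]

init: all messages = 𝟙 over 4 values
r1 m[φ0→fog] = [91, 79, 86, 86]
r1 m[φ0→sprk] = [91, 87, 68, 96]
r1 m[φ0→cld] = [85, 97, 93, 67]
r1 m[φ1→sprk] = [3, 4, 7, 5]
r1 m[φ2→fog] = [5, 6, 9, 6]
r1 m[φ3→sprk] = [3, 9, 8, 8]
r1 m[fog→φ0] = [1, 1, 1, 1]
r1 m[fog→φ2] = [1, 1, 1, 1]
r1 m[sprk→φ0] = [1, 1, 1, 1]
r1 m[sprk→φ1] = [1, 1, 1, 1]
r1 m[sprk→φ3] = [1, 1, 1, 1]
r1 m[cld→φ0] = [1, 1, 1, 1]
r2 m[φ0→fog] = [91, 79, 86, 86]
r2 m[φ0→sprk] = [91, 87, 68, 96]
r2 m[φ0→cld] = [85, 97, 93, 67]
r2 m[φ1→sprk] = [3, 4, 7, 5]
r2 m[φ2→fog] = [5, 6, 9, 6]
r2 m[φ3→sprk] = [3, 9, 8, 8]
r2 m[fog→φ0] = [5, 6, 9, 6]
r2 m[fog→φ2] = [91, 79, 86, 86]
r2 m[sprk→φ0] = [9, 36, 56, 40]
r2 m[sprk→φ1] = [273, 783, 544, 768]
r2 m[sprk→φ3] = [273, 348, 476, 480]
r2 m[cld→φ0] = [1, 1, 1, 1]
r3 m[φ0→fog] = [2998, 2552, 2930, 3119]
r3 m[φ0→sprk] = [586, 590, 447, 596]
r3 m[φ0→cld] = [18628, 21128, 18781, 16849]
r3 m[φ1→sprk] = [3, 4, 7, 5]
r3 m[φ2→fog] = [5, 6, 9, 6]
r3 m[φ3→sprk] = [3, 9, 8, 8]
r3 m[fog→φ0] = [5, 6, 9, 6]
r3 m[fog→φ2] = [91, 79, 86, 86]
r3 m[sprk→φ0] = [9, 36, 56, 40]
r3 m[sprk→φ1] = [273, 783, 544, 768]
r3 m[sprk→φ3] = [273, 348, 476, 480]
r3 m[cld→φ0] = [1, 1, 1, 1]
r4 m[φ0→fog] = [2998, 2552, 2930, 3119]
r4 m[φ0→sprk] = [586, 590, 447, 596]
r4 m[φ0→cld] = [18628, 21128, 18781, 16849]
r4 m[φ1→sprk] = [3, 4, 7, 5]
r4 m[φ2→fog] = [5, 6, 9, 6]
r4 m[φ3→sprk] = [3, 9, 8, 8]
r4 m[fog→φ0] = [5, 6, 9, 6]
r4 m[fog→φ2] = [2998, 2552, 2930, 3119]
r4 m[sprk→φ0] = [9, 36, 56, 40]
r4 m[sprk→φ1] = [1758, 5310, 3576, 4768]
r4 m[sprk→φ3] = [1758, 2360, 3129, 2980]
r4 m[cld→φ0] = [1, 1, 1, 1]
r5 m[φ0→fog] = [2998, 2552, 2930, 3119]
r5 m[φ0→sprk] = [586, 590, 447, 596]
r5 m[φ0→cld] = [18628, 21128, 18781, 16849]
r5 m[φ1→sprk] = [3, 4, 7, 5]
r5 m[φ2→fog] = [5, 6, 9, 6]
r5 m[φ3→sprk] = [3, 9, 8, 8]
r5 m[fog→φ0] = [5, 6, 9, 6]
r5 m[fog→φ2] = [2998, 2552, 2930, 3119]
r5 m[sprk→φ0] = [9, 36, 56, 40]
r5 m[sprk→φ1] = [1758, 5310, 3576, 4768]
r5 m[sprk→φ3] = [1758, 2360, 3129, 2980]
r5 m[cld→φ0] = [1, 1, 1, 1]
fixed point reached at round 5
b[sprk] = ⊗ incoming = [5274, 21240, 25032, 23840]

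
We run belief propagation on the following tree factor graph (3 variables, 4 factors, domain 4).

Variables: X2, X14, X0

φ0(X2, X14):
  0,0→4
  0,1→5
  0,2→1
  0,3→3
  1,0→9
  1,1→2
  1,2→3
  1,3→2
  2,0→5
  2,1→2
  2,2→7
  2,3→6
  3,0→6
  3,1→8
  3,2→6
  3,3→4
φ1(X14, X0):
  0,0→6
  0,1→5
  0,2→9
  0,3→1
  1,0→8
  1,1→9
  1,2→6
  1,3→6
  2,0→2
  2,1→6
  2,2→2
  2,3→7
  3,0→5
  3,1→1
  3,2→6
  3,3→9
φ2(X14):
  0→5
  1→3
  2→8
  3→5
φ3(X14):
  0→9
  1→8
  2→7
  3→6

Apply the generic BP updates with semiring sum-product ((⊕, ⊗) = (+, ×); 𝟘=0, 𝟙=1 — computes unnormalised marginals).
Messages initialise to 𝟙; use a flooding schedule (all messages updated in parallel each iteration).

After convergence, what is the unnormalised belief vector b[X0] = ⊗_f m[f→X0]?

init: all messages = 𝟙 over 4 values
r1 m[φ0→X2] = [13, 16, 20, 24]
r1 m[φ0→X14] = [24, 17, 17, 15]
r1 m[φ1→X14] = [21, 29, 17, 21]
r1 m[φ1→X0] = [21, 21, 23, 23]
r1 m[φ2→X14] = [5, 3, 8, 5]
r1 m[φ3→X14] = [9, 8, 7, 6]
r1 m[X2→φ0] = [1, 1, 1, 1]
r1 m[X14→φ0] = [1, 1, 1, 1]
r1 m[X14→φ1] = [1, 1, 1, 1]
r1 m[X14→φ2] = [1, 1, 1, 1]
r1 m[X14→φ3] = [1, 1, 1, 1]
r1 m[X0→φ1] = [1, 1, 1, 1]
r2 m[φ0→X2] = [13, 16, 20, 24]
r2 m[φ0→X14] = [24, 17, 17, 15]
r2 m[φ1→X14] = [21, 29, 17, 21]
r2 m[φ1→X0] = [21, 21, 23, 23]
r2 m[φ2→X14] = [5, 3, 8, 5]
r2 m[φ3→X14] = [9, 8, 7, 6]
r2 m[X2→φ0] = [1, 1, 1, 1]
r2 m[X14→φ0] = [945, 696, 952, 630]
r2 m[X14→φ1] = [1080, 408, 952, 450]
r2 m[X14→φ2] = [4536, 3944, 2023, 1890]
r2 m[X14→φ3] = [2520, 1479, 2312, 1575]
r2 m[X0→φ1] = [1, 1, 1, 1]
r3 m[φ0→X2] = [10102, 14013, 16561, 19470]
r3 m[φ0→X14] = [24, 17, 17, 15]
r3 m[φ1→X14] = [21, 29, 17, 21]
r3 m[φ1→X0] = [13898, 15234, 16772, 14242]
r3 m[φ2→X14] = [5, 3, 8, 5]
r3 m[φ3→X14] = [9, 8, 7, 6]
r3 m[X2→φ0] = [1, 1, 1, 1]
r3 m[X14→φ0] = [945, 696, 952, 630]
r3 m[X14→φ1] = [1080, 408, 952, 450]
r3 m[X14→φ2] = [4536, 3944, 2023, 1890]
r3 m[X14→φ3] = [2520, 1479, 2312, 1575]
r3 m[X0→φ1] = [1, 1, 1, 1]
r4 m[φ0→X2] = [10102, 14013, 16561, 19470]
r4 m[φ0→X14] = [24, 17, 17, 15]
r4 m[φ1→X14] = [21, 29, 17, 21]
r4 m[φ1→X0] = [13898, 15234, 16772, 14242]
r4 m[φ2→X14] = [5, 3, 8, 5]
r4 m[φ3→X14] = [9, 8, 7, 6]
r4 m[X2→φ0] = [1, 1, 1, 1]
r4 m[X14→φ0] = [945, 696, 952, 630]
r4 m[X14→φ1] = [1080, 408, 952, 450]
r4 m[X14→φ2] = [4536, 3944, 2023, 1890]
r4 m[X14→φ3] = [2520, 1479, 2312, 1575]
r4 m[X0→φ1] = [1, 1, 1, 1]
fixed point reached at round 4
b[X0] = ⊗ incoming = [13898, 15234, 16772, 14242]

b[X0] = [13898, 15234, 16772, 14242]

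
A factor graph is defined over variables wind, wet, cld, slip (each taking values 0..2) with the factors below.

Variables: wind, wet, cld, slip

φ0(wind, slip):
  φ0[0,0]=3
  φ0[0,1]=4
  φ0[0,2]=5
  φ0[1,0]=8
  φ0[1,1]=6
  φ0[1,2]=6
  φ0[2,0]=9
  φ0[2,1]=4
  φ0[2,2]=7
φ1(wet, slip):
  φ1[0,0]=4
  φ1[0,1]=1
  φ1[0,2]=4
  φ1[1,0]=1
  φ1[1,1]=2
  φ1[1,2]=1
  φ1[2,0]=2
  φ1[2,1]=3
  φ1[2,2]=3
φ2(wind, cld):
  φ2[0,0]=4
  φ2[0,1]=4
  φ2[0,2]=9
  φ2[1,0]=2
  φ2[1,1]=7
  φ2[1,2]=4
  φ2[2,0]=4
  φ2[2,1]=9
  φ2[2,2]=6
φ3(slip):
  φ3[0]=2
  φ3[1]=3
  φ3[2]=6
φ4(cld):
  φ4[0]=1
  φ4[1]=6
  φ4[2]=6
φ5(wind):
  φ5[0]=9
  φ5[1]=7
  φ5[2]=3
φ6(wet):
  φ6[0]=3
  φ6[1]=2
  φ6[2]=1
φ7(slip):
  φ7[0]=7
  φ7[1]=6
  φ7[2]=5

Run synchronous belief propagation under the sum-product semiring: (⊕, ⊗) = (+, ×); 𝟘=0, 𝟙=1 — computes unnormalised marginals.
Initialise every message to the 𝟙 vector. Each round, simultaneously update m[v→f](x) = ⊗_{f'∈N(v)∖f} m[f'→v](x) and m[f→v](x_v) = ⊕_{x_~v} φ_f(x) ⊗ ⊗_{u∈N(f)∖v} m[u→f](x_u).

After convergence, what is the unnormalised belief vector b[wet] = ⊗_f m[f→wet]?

init: all messages = 𝟙 over 3 values
r1 m[φ0→wind] = [12, 20, 20]
r1 m[φ0→slip] = [20, 14, 18]
r1 m[φ1→wet] = [9, 4, 8]
r1 m[φ1→slip] = [7, 6, 8]
r1 m[φ2→wind] = [17, 13, 19]
r1 m[φ2→cld] = [10, 20, 19]
r1 m[φ3→slip] = [2, 3, 6]
r1 m[φ4→cld] = [1, 6, 6]
r1 m[φ5→wind] = [9, 7, 3]
r1 m[φ6→wet] = [3, 2, 1]
r1 m[φ7→slip] = [7, 6, 5]
r1 m[wind→φ0] = [1, 1, 1]
r1 m[wind→φ2] = [1, 1, 1]
r1 m[wind→φ5] = [1, 1, 1]
r1 m[wet→φ1] = [1, 1, 1]
r1 m[wet→φ6] = [1, 1, 1]
r1 m[cld→φ2] = [1, 1, 1]
r1 m[cld→φ4] = [1, 1, 1]
r1 m[slip→φ0] = [1, 1, 1]
r1 m[slip→φ1] = [1, 1, 1]
r1 m[slip→φ3] = [1, 1, 1]
r1 m[slip→φ7] = [1, 1, 1]
r2 m[φ0→wind] = [12, 20, 20]
r2 m[φ0→slip] = [20, 14, 18]
r2 m[φ1→wet] = [9, 4, 8]
r2 m[φ1→slip] = [7, 6, 8]
r2 m[φ2→wind] = [17, 13, 19]
r2 m[φ2→cld] = [10, 20, 19]
r2 m[φ3→slip] = [2, 3, 6]
r2 m[φ4→cld] = [1, 6, 6]
r2 m[φ5→wind] = [9, 7, 3]
r2 m[φ6→wet] = [3, 2, 1]
r2 m[φ7→slip] = [7, 6, 5]
r2 m[wind→φ0] = [153, 91, 57]
r2 m[wind→φ2] = [108, 140, 60]
r2 m[wind→φ5] = [204, 260, 380]
r2 m[wet→φ1] = [3, 2, 1]
r2 m[wet→φ6] = [9, 4, 8]
r2 m[cld→φ2] = [1, 6, 6]
r2 m[cld→φ4] = [10, 20, 19]
r2 m[slip→φ0] = [98, 108, 240]
r2 m[slip→φ1] = [280, 252, 540]
r2 m[slip→φ3] = [980, 504, 720]
r2 m[slip→φ7] = [280, 252, 864]
r3 m[φ0→wind] = [1926, 2872, 2994]
r3 m[φ0→slip] = [1700, 1386, 1710]
r3 m[φ1→wet] = [3532, 1324, 2936]
r3 m[φ1→slip] = [16, 10, 17]
r3 m[φ2→wind] = [82, 68, 94]
r3 m[φ2→cld] = [952, 1952, 1892]
r3 m[φ3→slip] = [2, 3, 6]
r3 m[φ4→cld] = [1, 6, 6]
r3 m[φ5→wind] = [9, 7, 3]
r3 m[φ6→wet] = [3, 2, 1]
r3 m[φ7→slip] = [7, 6, 5]
r3 m[wind→φ0] = [153, 91, 57]
r3 m[wind→φ2] = [108, 140, 60]
r3 m[wind→φ5] = [204, 260, 380]
r3 m[wet→φ1] = [3, 2, 1]
r3 m[wet→φ6] = [9, 4, 8]
r3 m[cld→φ2] = [1, 6, 6]
r3 m[cld→φ4] = [10, 20, 19]
r3 m[slip→φ0] = [98, 108, 240]
r3 m[slip→φ1] = [280, 252, 540]
r3 m[slip→φ3] = [980, 504, 720]
r3 m[slip→φ7] = [280, 252, 864]
r4 m[φ0→wind] = [1926, 2872, 2994]
r4 m[φ0→slip] = [1700, 1386, 1710]
r4 m[φ1→wet] = [3532, 1324, 2936]
r4 m[φ1→slip] = [16, 10, 17]
r4 m[φ2→wind] = [82, 68, 94]
r4 m[φ2→cld] = [952, 1952, 1892]
r4 m[φ3→slip] = [2, 3, 6]
r4 m[φ4→cld] = [1, 6, 6]
r4 m[φ5→wind] = [9, 7, 3]
r4 m[φ6→wet] = [3, 2, 1]
r4 m[φ7→slip] = [7, 6, 5]
r4 m[wind→φ0] = [738, 476, 282]
r4 m[wind→φ2] = [17334, 20104, 8982]
r4 m[wind→φ5] = [157932, 195296, 281436]
r4 m[wet→φ1] = [3, 2, 1]
r4 m[wet→φ6] = [3532, 1324, 2936]
r4 m[cld→φ2] = [1, 6, 6]
r4 m[cld→φ4] = [952, 1952, 1892]
r4 m[slip→φ0] = [224, 180, 510]
r4 m[slip→φ1] = [23800, 24948, 51300]
r4 m[slip→φ3] = [190400, 83160, 145350]
r4 m[slip→φ7] = [54400, 41580, 174420]
r5 m[φ0→wind] = [3942, 5932, 6306]
r5 m[φ0→slip] = [8560, 6936, 8520]
r5 m[φ1→wet] = [325348, 124996, 276344]
r5 m[φ1→slip] = [16, 10, 17]
r5 m[φ2→wind] = [82, 68, 94]
r5 m[φ2→cld] = [145472, 290902, 290314]
r5 m[φ3→slip] = [2, 3, 6]
r5 m[φ4→cld] = [1, 6, 6]
r5 m[φ5→wind] = [9, 7, 3]
r5 m[φ6→wet] = [3, 2, 1]
r5 m[φ7→slip] = [7, 6, 5]
r5 m[wind→φ0] = [738, 476, 282]
r5 m[wind→φ2] = [17334, 20104, 8982]
r5 m[wind→φ5] = [157932, 195296, 281436]
r5 m[wet→φ1] = [3, 2, 1]
r5 m[wet→φ6] = [3532, 1324, 2936]
r5 m[cld→φ2] = [1, 6, 6]
r5 m[cld→φ4] = [952, 1952, 1892]
r5 m[slip→φ0] = [224, 180, 510]
r5 m[slip→φ1] = [23800, 24948, 51300]
r5 m[slip→φ3] = [190400, 83160, 145350]
r5 m[slip→φ7] = [54400, 41580, 174420]
r6 m[φ0→wind] = [3942, 5932, 6306]
r6 m[φ0→slip] = [8560, 6936, 8520]
r6 m[φ1→wet] = [325348, 124996, 276344]
r6 m[φ1→slip] = [16, 10, 17]
r6 m[φ2→wind] = [82, 68, 94]
r6 m[φ2→cld] = [145472, 290902, 290314]
r6 m[φ3→slip] = [2, 3, 6]
r6 m[φ4→cld] = [1, 6, 6]
r6 m[φ5→wind] = [9, 7, 3]
r6 m[φ6→wet] = [3, 2, 1]
r6 m[φ7→slip] = [7, 6, 5]
r6 m[wind→φ0] = [738, 476, 282]
r6 m[wind→φ2] = [35478, 41524, 18918]
r6 m[wind→φ5] = [323244, 403376, 592764]
r6 m[wet→φ1] = [3, 2, 1]
r6 m[wet→φ6] = [325348, 124996, 276344]
r6 m[cld→φ2] = [1, 6, 6]
r6 m[cld→φ4] = [145472, 290902, 290314]
r6 m[slip→φ0] = [224, 180, 510]
r6 m[slip→φ1] = [119840, 124848, 255600]
r6 m[slip→φ3] = [958720, 416160, 724200]
r6 m[slip→φ7] = [273920, 208080, 869040]
r7 m[φ0→wind] = [3942, 5932, 6306]
r7 m[φ0→slip] = [8560, 6936, 8520]
r7 m[φ1→wet] = [1626608, 625136, 1381024]
r7 m[φ1→slip] = [16, 10, 17]
r7 m[φ2→wind] = [82, 68, 94]
r7 m[φ2→cld] = [300632, 602842, 598906]
r7 m[φ3→slip] = [2, 3, 6]
r7 m[φ4→cld] = [1, 6, 6]
r7 m[φ5→wind] = [9, 7, 3]
r7 m[φ6→wet] = [3, 2, 1]
r7 m[φ7→slip] = [7, 6, 5]
r7 m[wind→φ0] = [738, 476, 282]
r7 m[wind→φ2] = [35478, 41524, 18918]
r7 m[wind→φ5] = [323244, 403376, 592764]
r7 m[wet→φ1] = [3, 2, 1]
r7 m[wet→φ6] = [325348, 124996, 276344]
r7 m[cld→φ2] = [1, 6, 6]
r7 m[cld→φ4] = [145472, 290902, 290314]
r7 m[slip→φ0] = [224, 180, 510]
r7 m[slip→φ1] = [119840, 124848, 255600]
r7 m[slip→φ3] = [958720, 416160, 724200]
r7 m[slip→φ7] = [273920, 208080, 869040]
r8 m[φ0→wind] = [3942, 5932, 6306]
r8 m[φ0→slip] = [8560, 6936, 8520]
r8 m[φ1→wet] = [1626608, 625136, 1381024]
r8 m[φ1→slip] = [16, 10, 17]
r8 m[φ2→wind] = [82, 68, 94]
r8 m[φ2→cld] = [300632, 602842, 598906]
r8 m[φ3→slip] = [2, 3, 6]
r8 m[φ4→cld] = [1, 6, 6]
r8 m[φ5→wind] = [9, 7, 3]
r8 m[φ6→wet] = [3, 2, 1]
r8 m[φ7→slip] = [7, 6, 5]
r8 m[wind→φ0] = [738, 476, 282]
r8 m[wind→φ2] = [35478, 41524, 18918]
r8 m[wind→φ5] = [323244, 403376, 592764]
r8 m[wet→φ1] = [3, 2, 1]
r8 m[wet→φ6] = [1626608, 625136, 1381024]
r8 m[cld→φ2] = [1, 6, 6]
r8 m[cld→φ4] = [300632, 602842, 598906]
r8 m[slip→φ0] = [224, 180, 510]
r8 m[slip→φ1] = [119840, 124848, 255600]
r8 m[slip→φ3] = [958720, 416160, 724200]
r8 m[slip→φ7] = [273920, 208080, 869040]
r9 m[φ0→wind] = [3942, 5932, 6306]
r9 m[φ0→slip] = [8560, 6936, 8520]
r9 m[φ1→wet] = [1626608, 625136, 1381024]
r9 m[φ1→slip] = [16, 10, 17]
r9 m[φ2→wind] = [82, 68, 94]
r9 m[φ2→cld] = [300632, 602842, 598906]
r9 m[φ3→slip] = [2, 3, 6]
r9 m[φ4→cld] = [1, 6, 6]
r9 m[φ5→wind] = [9, 7, 3]
r9 m[φ6→wet] = [3, 2, 1]
r9 m[φ7→slip] = [7, 6, 5]
r9 m[wind→φ0] = [738, 476, 282]
r9 m[wind→φ2] = [35478, 41524, 18918]
r9 m[wind→φ5] = [323244, 403376, 592764]
r9 m[wet→φ1] = [3, 2, 1]
r9 m[wet→φ6] = [1626608, 625136, 1381024]
r9 m[cld→φ2] = [1, 6, 6]
r9 m[cld→φ4] = [300632, 602842, 598906]
r9 m[slip→φ0] = [224, 180, 510]
r9 m[slip→φ1] = [119840, 124848, 255600]
r9 m[slip→φ3] = [958720, 416160, 724200]
r9 m[slip→φ7] = [273920, 208080, 869040]
fixed point reached at round 9
b[wet] = ⊗ incoming = [4879824, 1250272, 1381024]

b[wet] = [4879824, 1250272, 1381024]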